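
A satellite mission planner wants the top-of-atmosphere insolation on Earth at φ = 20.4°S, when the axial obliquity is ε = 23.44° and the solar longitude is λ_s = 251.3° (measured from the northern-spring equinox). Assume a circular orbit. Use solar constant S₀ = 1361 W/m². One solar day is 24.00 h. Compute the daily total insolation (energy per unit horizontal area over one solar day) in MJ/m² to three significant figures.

40.6 MJ/m²

Solar declination: sin δ = sin ε · sin λ_s = sin 23.44° × sin 251.3° = -0.37679, so δ = -22.135°.
cos H₀ = −tan(-20.4°) tan(-22.135°) = -0.1513, H₀ = 1.7227 rad.
Bracket: H₀ sin φ sin δ + cos φ cos δ sin H₀ = 1.7227×-0.34857×-0.37679 + 0.93728×0.92630×0.98849 = 0.226255 + 0.858209 = 1.084464.
Q̄ = (S₀/π) × [bracket] = (1361/π) × 1.084464 = 469.81 W/m².
Daily total = Q̄ × 24.00 h × 3600 s/h = 469.81 × 24.00 × 3600 / 10⁶ = 40.59 MJ/m².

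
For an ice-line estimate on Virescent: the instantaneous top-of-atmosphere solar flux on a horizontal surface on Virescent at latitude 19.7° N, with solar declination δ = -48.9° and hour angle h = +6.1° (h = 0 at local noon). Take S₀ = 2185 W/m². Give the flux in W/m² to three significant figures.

cos θ_z = sin φ sin δ + cos φ cos δ cos h = -0.254023 + 0.615395 = 0.361372.
Flux = S₀ · cos θ_z = 2185 × 0.361372 = 789.6 W/m².

790 W/m²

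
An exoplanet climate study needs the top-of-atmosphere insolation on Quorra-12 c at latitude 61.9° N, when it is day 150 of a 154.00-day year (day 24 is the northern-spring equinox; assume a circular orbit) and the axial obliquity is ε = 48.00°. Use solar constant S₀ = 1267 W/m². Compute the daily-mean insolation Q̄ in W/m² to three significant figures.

Solar longitude: λ_s = 360° × (150 − 24)/154.00 = 294.545°.
sin δ = sin 48.00° × sin 294.545° = -0.67599, so δ = -42.531°.
cos H₀ = −tan(+61.9°) tan(-42.531°) = 1.7180 ≥ 1 ⇒ polar night, H₀ = 0 and Q̄ = 0.

Q̄ ≈ 0.00 W/m²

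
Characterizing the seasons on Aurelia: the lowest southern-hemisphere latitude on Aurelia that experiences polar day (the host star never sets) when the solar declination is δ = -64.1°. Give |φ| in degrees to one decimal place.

|φ| = 25.9°

Polar day requires cos H₀ = −tan φ tan δ ≤ −1, i.e. tan φ tan δ ≥ 1.
The boundary is |tan φ| · |tan δ| = 1, so |φ| = 90° − |δ| = 90° − 64.1° = 25.9° in the southern hemisphere.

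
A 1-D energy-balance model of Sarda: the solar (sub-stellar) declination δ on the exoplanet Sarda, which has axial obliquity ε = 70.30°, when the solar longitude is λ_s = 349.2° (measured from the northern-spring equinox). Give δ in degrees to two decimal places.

δ = -10.16°

sin δ = sin ε · sin λ_s = sin 70.30° × sin 349.2° = -0.176414.
δ = arcsin(-0.176414) = -10.16°.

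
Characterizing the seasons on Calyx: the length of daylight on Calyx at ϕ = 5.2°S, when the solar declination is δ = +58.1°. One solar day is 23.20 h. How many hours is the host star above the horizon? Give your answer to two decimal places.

10.52 h

cos h₀ = −tan ϕ · tan δ = −tan(-5.2°) × tan(+58.100°) = 0.1462, so h₀ = 1.4241 rad = 81.59°.
Daylight = 2h₀/(2π) × 23.20 h = (1.4241/π) × 23.20 = 10.52 h.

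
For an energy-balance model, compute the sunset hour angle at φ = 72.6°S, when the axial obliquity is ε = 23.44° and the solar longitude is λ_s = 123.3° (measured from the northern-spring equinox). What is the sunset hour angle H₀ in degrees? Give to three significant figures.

H₀ = 0.00°

Solar declination: sin δ = sin ε · sin λ_s = sin 23.44° × sin 123.3° = 0.33247, so δ = +19.419°.
cos H₀ = −tan φ · tan δ = 1.1249 ≥ 1, so the Sun never rises (polar night) and H₀ = 0.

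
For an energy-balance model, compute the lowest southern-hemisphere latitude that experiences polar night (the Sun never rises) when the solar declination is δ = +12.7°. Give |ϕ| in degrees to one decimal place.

|ϕ| = 77.3°

Polar night requires cos h₀ = −tan ϕ tan δ ≥ 1, i.e. tan ϕ tan δ ≤ −1.
The boundary is |tan ϕ| · |tan δ| = 1, so |ϕ| = 90° − |δ| = 90° − 12.7° = 77.3° in the southern hemisphere.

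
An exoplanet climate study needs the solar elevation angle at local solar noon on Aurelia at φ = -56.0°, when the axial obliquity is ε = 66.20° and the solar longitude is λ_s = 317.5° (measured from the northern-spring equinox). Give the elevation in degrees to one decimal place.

Solar declination: sin δ = sin ε · sin λ_s = sin 66.20° × sin 317.5° = -0.61814, so δ = -38.180°.
At local noon the hour angle is zero, so the zenith angle equals |φ − δ| = |-56.0° − (-38.180°)| = 17.820°.
Elevation = 90° − 17.820° = 72.2°.

72.2°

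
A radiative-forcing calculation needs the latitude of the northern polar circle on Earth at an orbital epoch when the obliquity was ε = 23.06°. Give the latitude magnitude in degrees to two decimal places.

The polar circle is the lowest latitude that experiences at least one full rotation of continuous daylight at the northern-summer solstice; it lies at |ϕ| = 90° − ε = 90° − 23.06° = 66.94°.

66.94°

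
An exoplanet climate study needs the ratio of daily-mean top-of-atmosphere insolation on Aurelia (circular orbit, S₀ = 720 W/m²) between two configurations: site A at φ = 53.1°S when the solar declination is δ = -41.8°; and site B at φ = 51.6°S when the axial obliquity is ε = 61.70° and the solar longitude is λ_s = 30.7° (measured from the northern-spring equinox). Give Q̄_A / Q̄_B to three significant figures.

— Configuration A (φ=-53.1°):
cos H₀ = −tan(-53.1°) tan(-41.800°) = -1.1908 ≤ −1 ⇒ polar day, H₀ = π.
Bracket: H₀ sin φ sin δ + cos φ cos δ sin H₀ = 3.1416×-0.79968×-0.66653 + 0.60042×0.74548×0.00000 = 1.674506 + 0.000000 = 1.674506.
Q̄ = (S₀/π) × [bracket] = (720/π) × 1.674506 = 383.77 W/m².
— Configuration B (φ=-51.6°):
Solar declination: sin δ = sin ε · sin λ_s = sin 61.70° × sin 30.7° = 0.44952, so δ = +26.713°.
cos H₀ = −tan(-51.6°) tan(+26.713°) = 0.6349, H₀ = 0.8829 rad.
Bracket: H₀ sin φ sin δ + cos φ cos δ sin H₀ = 0.8829×-0.78369×0.44952 + 0.62115×0.89327×0.77258 = -0.311032 + 0.428670 = 0.117638.
Q̄ = (S₀/π) × [bracket] = (720/π) × 0.117638 = 26.961 W/m².
Ratio Q̄_A / Q̄_B = 383.77 / 26.961 = 14.23.

Q̄_A / Q̄_B ≈ 14.2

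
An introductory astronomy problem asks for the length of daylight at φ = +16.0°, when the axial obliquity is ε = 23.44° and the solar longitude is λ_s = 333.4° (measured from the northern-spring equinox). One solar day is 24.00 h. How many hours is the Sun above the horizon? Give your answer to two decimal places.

11.60 h

Solar declination: sin δ = sin ε · sin λ_s = sin 23.44° × sin 333.4° = -0.17811, so δ = -10.260°.
cos H₀ = −tan φ · tan δ = −tan(+16.0°) × tan(-10.260°) = 0.0519, so H₀ = 1.5189 rad = 87.02°.
Daylight = 2H₀/(2π) × 24.00 h = (1.5189/π) × 24.00 = 11.60 h.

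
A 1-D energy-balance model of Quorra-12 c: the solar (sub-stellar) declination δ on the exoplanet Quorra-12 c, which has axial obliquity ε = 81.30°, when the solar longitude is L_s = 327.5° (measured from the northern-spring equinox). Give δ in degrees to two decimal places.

sin δ = sin ε · sin L_s = sin 81.30° × sin 327.5° = -0.531117.
δ = arcsin(-0.531117) = -32.08°.

δ = -32.08°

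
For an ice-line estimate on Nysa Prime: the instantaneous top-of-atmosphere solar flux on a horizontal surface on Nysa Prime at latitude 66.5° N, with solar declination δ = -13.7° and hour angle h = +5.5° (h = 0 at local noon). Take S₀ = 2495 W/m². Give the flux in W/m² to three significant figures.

cos θ_z = sin φ sin δ + cos φ cos δ cos h = -0.217195 + 0.385621 = 0.168426.
Flux = S₀ · cos θ_z = 2495 × 0.168426 = 420.2 W/m².

420 W/m²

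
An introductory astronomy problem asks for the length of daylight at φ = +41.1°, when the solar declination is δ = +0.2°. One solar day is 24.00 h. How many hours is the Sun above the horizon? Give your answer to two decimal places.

12.02 h

cos H₀ = −tan φ · tan δ = −tan(+41.1°) × tan(+0.200°) = -0.0030, so H₀ = 1.5738 rad = 90.17°.
Daylight = 2H₀/(2π) × 24.00 h = (1.5738/π) × 24.00 = 12.02 h.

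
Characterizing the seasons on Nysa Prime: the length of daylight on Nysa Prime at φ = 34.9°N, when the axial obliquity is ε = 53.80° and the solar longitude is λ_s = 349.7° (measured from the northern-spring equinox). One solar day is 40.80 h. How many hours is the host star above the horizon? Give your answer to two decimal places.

Solar declination: sin δ = sin ε · sin λ_s = sin 53.80° × sin 349.7° = -0.14429, so δ = -8.296°.
cos H₀ = −tan φ · tan δ = −tan(+34.9°) × tan(-8.296°) = 0.1017, so H₀ = 1.4689 rad = 84.16°.
Daylight = 2H₀/(2π) × 40.80 h = (1.4689/π) × 40.80 = 19.08 h.

19.08 h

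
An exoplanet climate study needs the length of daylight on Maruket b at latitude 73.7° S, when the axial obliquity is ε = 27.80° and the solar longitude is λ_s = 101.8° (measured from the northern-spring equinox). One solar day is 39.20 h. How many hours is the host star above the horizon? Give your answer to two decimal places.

Solar declination: sin δ = sin ε · sin λ_s = sin 27.80° × sin 101.8° = 0.45653, so δ = +27.163°.
cos H₀ = −tan φ · tan δ = 1.7547 ≥ 1, so the host star never rises (polar night) and H₀ = 0.
Daylight = 2H₀/(2π) × 39.20 h = (0.0000/π) × 39.20 = 0.00 h.

0.00 h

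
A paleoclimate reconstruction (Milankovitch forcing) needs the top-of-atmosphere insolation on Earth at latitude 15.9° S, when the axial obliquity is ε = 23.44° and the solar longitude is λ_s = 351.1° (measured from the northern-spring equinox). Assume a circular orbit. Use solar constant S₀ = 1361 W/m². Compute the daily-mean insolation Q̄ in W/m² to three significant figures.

Q̄ ≈ 427 W/m²

Solar declination: sin δ = sin ε · sin λ_s = sin 23.44° × sin 351.1° = -0.06154, so δ = -3.528°.
cos H₀ = −tan(-15.9°) tan(-3.528°) = -0.0176, H₀ = 1.5884 rad.
Bracket: H₀ sin φ sin δ + cos φ cos δ sin H₀ = 1.5884×-0.27396×-0.06154 + 0.96174×0.99810×0.99985 = 0.026780 + 0.959769 = 0.986549.
Q̄ = (S₀/π) × [bracket] = (1361/π) × 0.986549 = 427.4 W/m².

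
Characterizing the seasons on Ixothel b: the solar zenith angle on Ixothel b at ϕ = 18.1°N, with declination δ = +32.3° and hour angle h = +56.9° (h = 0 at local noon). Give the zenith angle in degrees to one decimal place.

cos θ_z = sin ϕ sin δ + cos ϕ cos δ cos h = 0.166011 + 0.438757 = 0.604768.
θ_z = arccos(0.604768) = 52.8°.

θ_z = 52.8°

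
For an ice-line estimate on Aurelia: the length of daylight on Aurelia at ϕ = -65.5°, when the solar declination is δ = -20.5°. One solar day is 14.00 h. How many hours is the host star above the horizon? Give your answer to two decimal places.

cos h₀ = −tan ϕ · tan δ = −tan(-65.5°) × tan(-20.500°) = -0.8204, so h₀ = 2.5329 rad = 145.13°.
Daylight = 2h₀/(2π) × 14.00 h = (2.5329/π) × 14.00 = 11.29 h.

11.29 h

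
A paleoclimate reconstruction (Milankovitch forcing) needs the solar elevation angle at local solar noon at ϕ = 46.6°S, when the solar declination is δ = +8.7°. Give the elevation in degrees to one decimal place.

At local noon the hour angle is zero, so the zenith angle equals |ϕ − δ| = |-46.6° − (+8.700°)| = 55.300°.
Elevation = 90° − 55.300° = 34.7°.

34.7°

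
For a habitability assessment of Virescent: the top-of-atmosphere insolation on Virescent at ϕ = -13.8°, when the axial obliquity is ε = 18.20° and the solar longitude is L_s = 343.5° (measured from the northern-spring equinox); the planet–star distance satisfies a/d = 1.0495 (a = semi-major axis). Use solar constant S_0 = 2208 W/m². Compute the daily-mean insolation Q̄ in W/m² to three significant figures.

Solar declination: sin δ = sin ε · sin L_s = sin 18.20° × sin 343.5° = -0.08871, so δ = -5.089°.
cos h₀ = −tan(-13.8°) tan(-5.089°) = -0.0219, h₀ = 1.5927 rad.
Bracket: h₀ sin ϕ sin δ + cos ϕ cos δ sin h₀ = 1.5927×-0.23853×-0.08871 + 0.97113×0.99606×0.99976 = 0.033702 + 0.967072 = 1.000774.
Inverse-square distance factor (a/d)² = 1.0495² = 1.101450.
Q̄ = (S_0/π) × 1.101450 × [bracket] = (2208/π) × 1.101450 × 1.000774 = 774.7 W/m².

Q̄ ≈ 775 W/m²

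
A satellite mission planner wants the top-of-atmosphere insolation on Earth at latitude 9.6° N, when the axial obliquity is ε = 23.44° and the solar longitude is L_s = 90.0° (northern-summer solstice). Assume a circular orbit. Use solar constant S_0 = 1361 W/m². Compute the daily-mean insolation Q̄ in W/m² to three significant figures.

Solar declination: sin δ = sin ε · sin L_s = sin 23.44° × sin 90.0° = 0.39779, so δ = +23.440°.
cos h₀ = −tan(+9.6°) tan(+23.440°) = -0.0733, h₀ = 1.6442 rad.
Bracket: h₀ sin ϕ sin δ + cos ϕ cos δ sin h₀ = 1.6442×0.16677×0.39779 + 0.98600×0.91748×0.99731 = 0.109075 + 0.902202 = 1.011277.
Q̄ = (S_0/π) × [bracket] = (1361/π) × 1.011277 = 438.1 W/m².

Q̄ ≈ 438 W/m²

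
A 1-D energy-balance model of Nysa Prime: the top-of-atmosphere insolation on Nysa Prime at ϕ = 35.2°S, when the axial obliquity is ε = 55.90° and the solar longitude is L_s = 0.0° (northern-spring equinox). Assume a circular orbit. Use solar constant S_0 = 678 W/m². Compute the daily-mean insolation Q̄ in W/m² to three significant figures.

Q̄ ≈ 176 W/m²

Solar declination: sin δ = sin ε · sin L_s = sin 55.90° × sin 0.0° = 0.00000, so δ = +0.000°.
cos h₀ = −tan(-35.2°) tan(+0.000°) = 0.0000, h₀ = 1.5708 rad.
Bracket: h₀ sin ϕ sin δ + cos ϕ cos δ sin h₀ = 1.5708×-0.57643×0.00000 + 0.81714×1.00000×1.00000 = -0.000000 + 0.817140 = 0.817140.
Q̄ = (S_0/π) × [bracket] = (678/π) × 0.817140 = 176.4 W/m².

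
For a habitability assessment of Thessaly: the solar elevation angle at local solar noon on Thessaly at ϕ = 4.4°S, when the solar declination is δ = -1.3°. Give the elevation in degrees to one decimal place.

86.9°

At local noon the hour angle is zero, so the zenith angle equals |ϕ − δ| = |-4.4° − (-1.300°)| = 3.100°.
Elevation = 90° − 3.100° = 86.9°.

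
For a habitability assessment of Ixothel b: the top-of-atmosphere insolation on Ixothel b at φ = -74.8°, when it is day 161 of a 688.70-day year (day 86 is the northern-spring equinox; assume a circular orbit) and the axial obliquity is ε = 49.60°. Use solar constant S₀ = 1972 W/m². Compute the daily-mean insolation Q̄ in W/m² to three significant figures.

Solar longitude: λ_s = 360° × (161 − 86)/688.70 = 39.204°.
sin δ = sin 49.60° × sin 39.204° = 0.48136, so δ = +28.774°.
cos H₀ = −tan(-74.8°) tan(+28.774°) = 2.0213 ≥ 1 ⇒ polar night, H₀ = 0 and Q̄ = 0.

Q̄ ≈ 0.00 W/m²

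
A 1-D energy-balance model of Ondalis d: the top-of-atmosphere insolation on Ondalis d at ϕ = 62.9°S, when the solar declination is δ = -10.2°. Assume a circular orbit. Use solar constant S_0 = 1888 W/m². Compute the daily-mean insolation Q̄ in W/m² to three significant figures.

cos h₀ = −tan(-62.9°) tan(-10.200°) = -0.3516, h₀ = 1.9301 rad.
Bracket: h₀ sin ϕ sin δ + cos ϕ cos δ sin h₀ = 1.9301×-0.89021×-0.17708 + 0.45554×0.98420×0.93615 = 0.304258 + 0.419716 = 0.723974.
Q̄ = (S_0/π) × [bracket] = (1888/π) × 0.723974 = 435.1 W/m².

Q̄ ≈ 435 W/m²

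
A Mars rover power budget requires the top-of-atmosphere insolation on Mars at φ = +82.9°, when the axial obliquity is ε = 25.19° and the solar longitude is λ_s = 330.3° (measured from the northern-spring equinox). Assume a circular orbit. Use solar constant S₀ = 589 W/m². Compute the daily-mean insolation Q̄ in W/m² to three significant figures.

Q̄ ≈ 0.00 W/m²

Solar declination: sin δ = sin ε · sin λ_s = sin 25.19° × sin 330.3° = -0.21088, so δ = -12.174°.
cos H₀ = −tan(+82.9°) tan(-12.174°) = 1.7320 ≥ 1 ⇒ polar night, H₀ = 0 and Q̄ = 0.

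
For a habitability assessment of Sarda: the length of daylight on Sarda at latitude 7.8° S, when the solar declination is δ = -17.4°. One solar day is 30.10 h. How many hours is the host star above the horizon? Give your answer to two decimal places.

15.46 h

cos H₀ = −tan φ · tan δ = −tan(-7.8°) × tan(-17.400°) = -0.0429, so H₀ = 1.6137 rad = 92.46°.
Daylight = 2H₀/(2π) × 30.10 h = (1.6137/π) × 30.10 = 15.46 h.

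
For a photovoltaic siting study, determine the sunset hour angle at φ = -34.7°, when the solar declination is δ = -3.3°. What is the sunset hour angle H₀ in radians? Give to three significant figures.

H₀ = 1.61 rad

cos H₀ = −tan φ · tan δ = −tan(-34.7°) × tan(-3.300°) = -0.0399, so H₀ = 1.6107 rad = 92.29°.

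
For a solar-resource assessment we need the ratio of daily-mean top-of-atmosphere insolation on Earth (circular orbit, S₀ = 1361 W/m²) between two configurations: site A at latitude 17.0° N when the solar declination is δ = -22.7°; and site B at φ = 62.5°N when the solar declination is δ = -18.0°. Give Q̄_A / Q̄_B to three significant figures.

Q̄_A / Q̄_B ≈ 7.32

— Configuration A (φ=+17.0°):
cos H₀ = −tan(+17.0°) tan(-22.700°) = 0.1279, H₀ = 1.4426 rad.
Bracket: H₀ sin φ sin δ + cos φ cos δ sin H₀ = 1.4426×0.29237×-0.38591 + 0.95630×0.92254×0.99179 = -0.162766 + 0.874982 = 0.712216.
Q̄ = (S₀/π) × [bracket] = (1361/π) × 0.712216 = 308.55 W/m².
— Configuration B (φ=+62.5°):
cos H₀ = −tan(+62.5°) tan(-18.000°) = 0.6242, H₀ = 0.8967 rad.
Bracket: H₀ sin φ sin δ + cos φ cos δ sin H₀ = 0.8967×0.88701×-0.30902 + 0.46175×0.95106×0.78129 = -0.245789 + 0.343105 = 0.097316.
Q̄ = (S₀/π) × [bracket] = (1361/π) × 0.097316 = 42.159 W/m².
Ratio Q̄_A / Q̄_B = 308.55 / 42.159 = 7.319.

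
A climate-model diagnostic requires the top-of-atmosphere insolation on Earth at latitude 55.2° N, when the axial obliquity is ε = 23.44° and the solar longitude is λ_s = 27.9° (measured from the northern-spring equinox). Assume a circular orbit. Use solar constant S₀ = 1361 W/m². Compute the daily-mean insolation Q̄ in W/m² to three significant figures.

Q̄ ≈ 356 W/m²

Solar declination: sin δ = sin ε · sin λ_s = sin 23.44° × sin 27.9° = 0.18614, so δ = +10.727°.
cos H₀ = −tan(+55.2°) tan(+10.727°) = -0.2726, H₀ = 1.8469 rad.
Bracket: H₀ sin φ sin δ + cos φ cos δ sin H₀ = 1.8469×0.82115×0.18614 + 0.57071×0.98252×0.96213 = 0.282297 + 0.539499 = 0.821796.
Q̄ = (S₀/π) × [bracket] = (1361/π) × 0.821796 = 356.0 W/m².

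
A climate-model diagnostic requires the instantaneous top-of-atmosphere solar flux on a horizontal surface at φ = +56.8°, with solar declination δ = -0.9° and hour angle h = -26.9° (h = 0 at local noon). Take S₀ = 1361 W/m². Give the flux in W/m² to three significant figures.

647 W/m²

cos θ_z = sin φ sin δ + cos φ cos δ cos h = -0.013143 + 0.488255 = 0.475112.
Flux = S₀ · cos θ_z = 1361 × 0.475112 = 646.6 W/m².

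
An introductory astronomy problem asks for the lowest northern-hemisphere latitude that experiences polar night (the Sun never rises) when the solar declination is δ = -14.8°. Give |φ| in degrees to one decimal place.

Polar night requires cos H₀ = −tan φ tan δ ≥ 1, i.e. tan φ tan δ ≤ −1.
The boundary is |tan φ| · |tan δ| = 1, so |φ| = 90° − |δ| = 90° − 14.8° = 75.2° in the northern hemisphere.

|φ| = 75.2°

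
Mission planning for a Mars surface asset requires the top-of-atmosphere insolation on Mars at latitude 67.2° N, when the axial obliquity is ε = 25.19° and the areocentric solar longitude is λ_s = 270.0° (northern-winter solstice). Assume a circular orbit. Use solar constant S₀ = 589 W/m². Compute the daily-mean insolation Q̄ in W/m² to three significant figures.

sin δ = sin 25.19° × sin 270.0° = -0.42562, so δ = -25.190°.
cos H₀ = −tan(+67.2°) tan(-25.190°) = 1.1189 ≥ 1 ⇒ polar night, H₀ = 0 and Q̄ = 0.

Q̄ ≈ 0.00 W/m²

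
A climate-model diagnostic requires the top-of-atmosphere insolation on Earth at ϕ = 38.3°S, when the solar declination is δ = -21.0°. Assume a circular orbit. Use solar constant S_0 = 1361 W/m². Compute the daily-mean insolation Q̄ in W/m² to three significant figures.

cos h₀ = −tan(-38.3°) tan(-21.000°) = -0.3032, h₀ = 1.8788 rad.
Bracket: h₀ sin ϕ sin δ + cos ϕ cos δ sin h₀ = 1.8788×-0.61978×-0.35837 + 0.78478×0.93358×0.95294 = 0.417301 + 0.698176 = 1.115477.
Q̄ = (S_0/π) × [bracket] = (1361/π) × 1.115477 = 483.2 W/m².

Q̄ ≈ 483 W/m²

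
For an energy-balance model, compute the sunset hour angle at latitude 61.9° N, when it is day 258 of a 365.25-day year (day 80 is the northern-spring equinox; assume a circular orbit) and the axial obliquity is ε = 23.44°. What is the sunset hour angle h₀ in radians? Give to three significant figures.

Solar longitude: L_s = 360° × (258 − 80)/365.25 = 175.441°.
sin δ = sin 23.44° × sin 175.441° = 0.03162, so δ = +1.812°.
cos h₀ = −tan ϕ · tan δ = −tan(+61.9°) × tan(+1.812°) = -0.0592, so h₀ = 1.6301 rad = 93.40°.

h₀ = 1.63 rad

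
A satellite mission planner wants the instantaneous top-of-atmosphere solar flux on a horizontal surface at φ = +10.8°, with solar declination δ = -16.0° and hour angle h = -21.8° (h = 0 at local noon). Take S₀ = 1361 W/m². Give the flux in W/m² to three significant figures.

1.12e+03 W/m²

cos θ_z = sin φ sin δ + cos φ cos δ cos h = -0.051649 + 0.876709 = 0.825060.
Flux = S₀ · cos θ_z = 1361 × 0.825060 = 1123 W/m².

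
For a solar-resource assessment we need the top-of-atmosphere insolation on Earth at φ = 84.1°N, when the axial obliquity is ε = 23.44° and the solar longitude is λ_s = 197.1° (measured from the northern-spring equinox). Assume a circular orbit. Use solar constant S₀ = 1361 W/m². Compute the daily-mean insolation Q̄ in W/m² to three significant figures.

Q̄ ≈ 0.00 W/m²

Solar declination: sin δ = sin ε · sin λ_s = sin 23.44° × sin 197.1° = -0.11697, so δ = -6.717°.
cos H₀ = −tan(+84.1°) tan(-6.717°) = 1.1397 ≥ 1 ⇒ polar night, H₀ = 0 and Q̄ = 0.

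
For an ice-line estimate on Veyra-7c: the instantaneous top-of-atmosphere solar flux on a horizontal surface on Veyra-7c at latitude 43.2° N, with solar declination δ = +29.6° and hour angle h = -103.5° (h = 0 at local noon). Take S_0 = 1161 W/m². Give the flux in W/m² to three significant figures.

221 W/m²

cos θ_z = sin ϕ sin δ + cos ϕ cos δ cos h = 0.338126 + -0.147966 = 0.190160.
Flux = S_0 · cos θ_z = 1161 × 0.190160 = 220.8 W/m².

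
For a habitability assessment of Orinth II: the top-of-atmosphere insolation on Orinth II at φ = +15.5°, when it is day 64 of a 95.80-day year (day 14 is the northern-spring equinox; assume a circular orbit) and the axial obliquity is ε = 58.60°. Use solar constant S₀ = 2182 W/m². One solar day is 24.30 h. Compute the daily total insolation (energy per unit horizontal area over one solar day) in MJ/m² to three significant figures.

55.2 MJ/m²

Solar longitude: λ_s = 360° × (64 − 14)/95.80 = 187.891°.
sin δ = sin 58.60° × sin 187.891° = -0.11719, so δ = -6.730°.
cos H₀ = −tan(+15.5°) tan(-6.730°) = 0.0327, H₀ = 1.5381 rad.
Bracket: H₀ sin φ sin δ + cos φ cos δ sin H₀ = 1.5381×0.26724×-0.11719 + 0.96363×0.99311×0.99946 = -0.048170 + 0.956474 = 0.908304.
Q̄ = (S₀/π) × [bracket] = (2182/π) × 0.908304 = 630.86 W/m².
Daily total = Q̄ × 24.30 h × 3600 s/h = 630.86 × 24.30 × 3600 / 10⁶ = 55.19 MJ/m².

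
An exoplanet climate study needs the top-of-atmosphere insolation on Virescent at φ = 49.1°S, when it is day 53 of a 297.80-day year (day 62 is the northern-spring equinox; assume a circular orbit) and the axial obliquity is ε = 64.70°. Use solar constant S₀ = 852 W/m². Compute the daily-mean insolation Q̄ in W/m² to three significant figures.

Solar longitude: λ_s = 360° × (53 − 62)/297.80 = -10.880°, i.e. -10.880° + 360° = 349.120°.
sin δ = sin 64.70° × sin 349.120° = -0.17064, so δ = -9.825°.
cos H₀ = −tan(-49.1°) tan(-9.825°) = -0.1999, H₀ = 1.7721 rad.
Bracket: H₀ sin φ sin δ + cos φ cos δ sin H₀ = 1.7721×-0.75585×-0.17064 + 0.65474×0.98533×0.97981 = 0.228562 + 0.632110 = 0.860672.
Q̄ = (S₀/π) × [bracket] = (852/π) × 0.860672 = 233.4 W/m².

Q̄ ≈ 233 W/m²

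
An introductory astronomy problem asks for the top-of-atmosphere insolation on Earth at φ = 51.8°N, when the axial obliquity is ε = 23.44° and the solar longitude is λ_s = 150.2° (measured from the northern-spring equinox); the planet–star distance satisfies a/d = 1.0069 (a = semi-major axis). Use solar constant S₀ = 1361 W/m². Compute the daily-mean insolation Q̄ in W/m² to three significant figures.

Q̄ ≈ 382 W/m²

Solar declination: sin δ = sin ε · sin λ_s = sin 23.44° × sin 150.2° = 0.19769, so δ = +11.402°.
cos H₀ = −tan(+51.8°) tan(+11.402°) = -0.2563, H₀ = 1.8300 rad.
Bracket: H₀ sin φ sin δ + cos φ cos δ sin H₀ = 1.8300×0.78586×0.19769 + 0.61841×0.98026×0.96660 = 0.284303 + 0.585955 = 0.870258.
Inverse-square distance factor (a/d)² = 1.0069² = 1.013848.
Q̄ = (S₀/π) × 1.013848 × [bracket] = (1361/π) × 1.013848 × 0.870258 = 382.2 W/m².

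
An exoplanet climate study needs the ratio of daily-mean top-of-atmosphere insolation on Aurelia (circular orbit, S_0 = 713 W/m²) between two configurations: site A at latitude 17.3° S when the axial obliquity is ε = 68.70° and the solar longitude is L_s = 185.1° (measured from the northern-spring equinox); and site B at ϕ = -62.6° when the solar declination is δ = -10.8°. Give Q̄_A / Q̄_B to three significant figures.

— Configuration A (ϕ=-17.3°):
Solar declination: sin δ = sin ε · sin L_s = sin 68.70° × sin 185.1° = -0.08282, so δ = -4.751°.
cos h₀ = −tan(-17.3°) tan(-4.751°) = -0.0259, h₀ = 1.5967 rad.
Bracket: h₀ sin ϕ sin δ + cos ϕ cos δ sin h₀ = 1.5967×-0.29737×-0.08282 + 0.95476×0.99656×0.99966 = 0.039324 + 0.951152 = 0.990476.
Q̄ = (S_0/π) × [bracket] = (713/π) × 0.990476 = 224.79 W/m².
— Configuration B (ϕ=-62.6°):
cos h₀ = −tan(-62.6°) tan(-10.800°) = -0.3680, h₀ = 1.9477 rad.
Bracket: h₀ sin ϕ sin δ + cos ϕ cos δ sin h₀ = 1.9477×-0.88782×-0.18738 + 0.46020×0.98229×0.92982 = 0.324019 + 0.420325 = 0.744344.
Q̄ = (S_0/π) × [bracket] = (713/π) × 0.744344 = 168.93 W/m².
Ratio Q̄_A / Q̄_B = 224.79 / 168.93 = 1.331.

Q̄_A / Q̄_B ≈ 1.33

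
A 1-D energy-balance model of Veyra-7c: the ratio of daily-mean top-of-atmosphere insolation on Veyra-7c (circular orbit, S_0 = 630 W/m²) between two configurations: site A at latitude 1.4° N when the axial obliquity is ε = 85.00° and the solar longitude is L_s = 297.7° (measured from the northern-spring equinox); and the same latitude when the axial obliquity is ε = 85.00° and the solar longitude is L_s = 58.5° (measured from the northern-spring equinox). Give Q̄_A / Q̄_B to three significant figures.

— Configuration A (ϕ=+1.4°):
Solar declination: sin δ = sin ε · sin L_s = sin 85.00° × sin 297.7° = -0.88202, so δ = -61.888°.
cos h₀ = −tan(+1.4°) tan(-61.888°) = 0.0457, h₀ = 1.5250 rad.
Bracket: h₀ sin ϕ sin δ + cos ϕ cos δ sin h₀ = 1.5250×0.02443×-0.88202 + 0.99970×0.47120×0.99895 = -0.032860 + 0.470564 = 0.437704.
Q̄ = (S_0/π) × [bracket] = (630/π) × 0.437704 = 87.775 W/m².
— Configuration B (ϕ=+1.4°):
Solar declination: sin δ = sin ε · sin L_s = sin 85.00° × sin 58.5° = 0.84940, so δ = +58.146°.
cos h₀ = −tan(+1.4°) tan(+58.146°) = -0.0393, h₀ = 1.6101 rad.
Bracket: h₀ sin ϕ sin δ + cos ϕ cos δ sin h₀ = 1.6101×0.02443×0.84940 + 0.99970×0.52776×0.99923 = 0.033411 + 0.527195 = 0.560606.
Q̄ = (S_0/π) × [bracket] = (630/π) × 0.560606 = 112.42 W/m².
Ratio Q̄_A / Q̄_B = 87.775 / 112.42 = 0.7808.

Q̄_A / Q̄_B ≈ 0.781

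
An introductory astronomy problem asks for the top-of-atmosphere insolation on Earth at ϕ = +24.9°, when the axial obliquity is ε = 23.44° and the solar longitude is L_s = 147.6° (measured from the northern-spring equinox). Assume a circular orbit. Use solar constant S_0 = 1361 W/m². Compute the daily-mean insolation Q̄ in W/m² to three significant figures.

Solar declination: sin δ = sin ε · sin L_s = sin 23.44° × sin 147.6° = 0.21315, so δ = +12.307°.
cos h₀ = −tan(+24.9°) tan(+12.307°) = -0.1013, h₀ = 1.6722 rad.
Bracket: h₀ sin ϕ sin δ + cos ϕ cos δ sin h₀ = 1.6722×0.42104×0.21315 + 0.90704×0.97702×0.99486 = 0.150071 + 0.881641 = 1.031712.
Q̄ = (S_0/π) × [bracket] = (1361/π) × 1.031712 = 447.0 W/m².

Q̄ ≈ 447 W/m²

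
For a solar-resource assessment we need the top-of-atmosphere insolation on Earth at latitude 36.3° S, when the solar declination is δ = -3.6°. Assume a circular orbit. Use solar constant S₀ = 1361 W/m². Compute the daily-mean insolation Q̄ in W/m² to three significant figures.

Q̄ ≈ 374 W/m²

cos H₀ = −tan(-36.3°) tan(-3.600°) = -0.0462, H₀ = 1.6170 rad.
Bracket: H₀ sin φ sin δ + cos φ cos δ sin H₀ = 1.6170×-0.59201×-0.06279 + 0.80593×0.99803×0.99893 = 0.060108 + 0.803482 = 0.863590.
Q̄ = (S₀/π) × [bracket] = (1361/π) × 0.863590 = 374.1 W/m².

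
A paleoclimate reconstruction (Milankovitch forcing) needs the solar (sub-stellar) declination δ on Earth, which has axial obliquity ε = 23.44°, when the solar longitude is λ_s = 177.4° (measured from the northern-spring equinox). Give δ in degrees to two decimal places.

δ = +1.03°

sin δ = sin ε · sin λ_s = sin 23.44° × sin 177.4° = 0.018045.
δ = arcsin(0.018045) = +1.03°.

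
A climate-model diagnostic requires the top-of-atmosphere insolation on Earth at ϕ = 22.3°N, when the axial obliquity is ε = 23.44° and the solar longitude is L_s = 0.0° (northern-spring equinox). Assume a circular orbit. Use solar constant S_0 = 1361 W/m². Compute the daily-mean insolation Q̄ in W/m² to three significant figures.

Solar declination: sin δ = sin ε · sin L_s = sin 23.44° × sin 0.0° = 0.00000, so δ = +0.000°.
cos h₀ = −tan(+22.3°) tan(+0.000°) = -0.0000, h₀ = 1.5708 rad.
Bracket: h₀ sin ϕ sin δ + cos ϕ cos δ sin h₀ = 1.5708×0.37946×0.00000 + 0.92521×1.00000×1.00000 = 0.000000 + 0.925210 = 0.925210.
Q̄ = (S_0/π) × [bracket] = (1361/π) × 0.925210 = 400.8 W/m².

Q̄ ≈ 401 W/m²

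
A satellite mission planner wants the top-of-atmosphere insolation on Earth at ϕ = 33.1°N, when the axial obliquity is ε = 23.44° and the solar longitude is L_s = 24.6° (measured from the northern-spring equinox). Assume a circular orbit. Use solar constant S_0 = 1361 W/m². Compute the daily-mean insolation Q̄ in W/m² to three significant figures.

Solar declination: sin δ = sin ε · sin L_s = sin 23.44° × sin 24.6° = 0.16559, so δ = +9.532°.
cos h₀ = −tan(+33.1°) tan(+9.532°) = -0.1095, h₀ = 1.6805 rad.
Bracket: h₀ sin ϕ sin δ + cos ϕ cos δ sin h₀ = 1.6805×0.54610×0.16559 + 0.83772×0.98619×0.99399 = 0.151965 + 0.821186 = 0.973151.
Q̄ = (S_0/π) × [bracket] = (1361/π) × 0.973151 = 421.6 W/m².

Q̄ ≈ 422 W/m²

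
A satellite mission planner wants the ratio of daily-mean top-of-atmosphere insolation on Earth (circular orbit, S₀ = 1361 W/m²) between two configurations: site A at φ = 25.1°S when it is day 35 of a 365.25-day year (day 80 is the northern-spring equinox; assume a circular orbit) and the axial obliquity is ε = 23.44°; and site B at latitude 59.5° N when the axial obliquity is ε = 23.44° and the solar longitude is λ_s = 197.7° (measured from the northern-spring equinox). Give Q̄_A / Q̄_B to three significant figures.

— Configuration A (φ=-25.1°):
Solar longitude: λ_s = 360° × (35 − 80)/365.25 = -44.353°, i.e. -44.353° + 360° = 315.647°.
sin δ = sin 23.44° × sin 315.647° = -0.27809, so δ = -16.146°.
cos H₀ = −tan(-25.1°) tan(-16.146°) = -0.1356, H₀ = 1.7068 rad.
Bracket: H₀ sin φ sin δ + cos φ cos δ sin H₀ = 1.7068×-0.42420×-0.27809 + 0.90557×0.96056×0.99076 = 0.201344 + 0.861817 = 1.063161.
Q̄ = (S₀/π) × [bracket] = (1361/π) × 1.063161 = 460.58 W/m².
— Configuration B (φ=+59.5°):
Solar declination: sin δ = sin ε · sin λ_s = sin 23.44° × sin 197.7° = -0.12094, so δ = -6.946°.
cos H₀ = −tan(+59.5°) tan(-6.946°) = 0.2068, H₀ = 1.3625 rad.
Bracket: H₀ sin φ sin δ + cos φ cos δ sin H₀ = 1.3625×0.86163×-0.12094 + 0.50754×0.99266×0.97838 = -0.141980 + 0.492922 = 0.350942.
Q̄ = (S₀/π) × [bracket] = (1361/π) × 0.350942 = 152.04 W/m².
Ratio Q̄_A / Q̄_B = 460.58 / 152.04 = 3.029.

Q̄_A / Q̄_B ≈ 3.03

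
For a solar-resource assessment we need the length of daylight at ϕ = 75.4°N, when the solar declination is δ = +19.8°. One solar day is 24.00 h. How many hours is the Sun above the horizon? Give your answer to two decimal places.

24.00 h

Sunrise equation: cos h₀ = −tan ϕ · tan δ = -1.3821 ≤ −1, so the Sun never sets (polar day) and h₀ = π.
Daylight = 2h₀/(2π) × 24.00 h = (3.1416/π) × 24.00 = 24.00 h.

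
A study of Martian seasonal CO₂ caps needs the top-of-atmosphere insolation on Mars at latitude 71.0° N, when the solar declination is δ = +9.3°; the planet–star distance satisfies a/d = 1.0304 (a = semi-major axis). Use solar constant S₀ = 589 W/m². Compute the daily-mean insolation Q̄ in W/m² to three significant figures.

cos H₀ = −tan(+71.0°) tan(+9.300°) = -0.4756, H₀ = 2.0664 rad.
Bracket: H₀ sin φ sin δ + cos φ cos δ sin H₀ = 2.0664×0.94552×0.16160 + 0.32557×0.98686×0.87967 = 0.315738 + 0.282631 = 0.598369.
Inverse-square distance factor (a/d)² = 1.0304² = 1.061724.
Q̄ = (S₀/π) × 1.061724 × [bracket] = (589/π) × 1.061724 × 0.598369 = 119.1 W/m².

Q̄ ≈ 119 W/m²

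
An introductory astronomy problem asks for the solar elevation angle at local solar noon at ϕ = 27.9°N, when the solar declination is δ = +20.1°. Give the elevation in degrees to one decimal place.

At local noon the hour angle is zero, so the zenith angle equals |ϕ − δ| = |+27.9° − (+20.100°)| = 7.800°.
Elevation = 90° − 7.800° = 82.2°.

82.2°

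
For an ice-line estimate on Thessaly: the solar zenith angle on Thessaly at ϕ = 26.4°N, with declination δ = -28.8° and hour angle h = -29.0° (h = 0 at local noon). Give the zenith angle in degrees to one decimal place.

cos θ_z = sin ϕ sin δ + cos ϕ cos δ cos h = -0.214205 + 0.686505 = 0.472300.
θ_z = arccos(0.472300) = 61.8°.

θ_z = 61.8°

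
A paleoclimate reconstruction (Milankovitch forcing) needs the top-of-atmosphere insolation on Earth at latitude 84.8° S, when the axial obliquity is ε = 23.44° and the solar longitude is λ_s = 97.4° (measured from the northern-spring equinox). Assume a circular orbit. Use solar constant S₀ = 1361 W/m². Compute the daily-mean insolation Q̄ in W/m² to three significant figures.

Q̄ ≈ 0.00 W/m²

Solar declination: sin δ = sin ε · sin λ_s = sin 23.44° × sin 97.4° = 0.39448, so δ = +23.233°.
cos H₀ = −tan(-84.8°) tan(+23.233°) = 4.7171 ≥ 1 ⇒ polar night, H₀ = 0 and Q̄ = 0.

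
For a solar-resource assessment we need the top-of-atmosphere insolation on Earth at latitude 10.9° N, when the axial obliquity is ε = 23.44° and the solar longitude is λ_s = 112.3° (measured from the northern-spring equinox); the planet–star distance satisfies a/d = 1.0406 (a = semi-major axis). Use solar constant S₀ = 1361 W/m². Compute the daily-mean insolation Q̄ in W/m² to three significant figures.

Q̄ ≈ 481 W/m²

Solar declination: sin δ = sin ε · sin λ_s = sin 23.44° × sin 112.3° = 0.36804, so δ = +21.595°.
cos H₀ = −tan(+10.9°) tan(+21.595°) = -0.0762, H₀ = 1.6471 rad.
Bracket: H₀ sin φ sin δ + cos φ cos δ sin H₀ = 1.6471×0.18910×0.36804 + 0.98196×0.92981×0.99709 = 0.114632 + 0.910379 = 1.025011.
Inverse-square distance factor (a/d)² = 1.0406² = 1.082848.
Q̄ = (S₀/π) × 1.082848 × [bracket] = (1361/π) × 1.082848 × 1.025011 = 480.8 W/m².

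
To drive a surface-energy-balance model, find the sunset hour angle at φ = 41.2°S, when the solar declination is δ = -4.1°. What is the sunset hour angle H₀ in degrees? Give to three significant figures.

H₀ = 93.6°

cos H₀ = −tan φ · tan δ = −tan(-41.2°) × tan(-4.100°) = -0.0628, so H₀ = 1.6336 rad = 93.60°.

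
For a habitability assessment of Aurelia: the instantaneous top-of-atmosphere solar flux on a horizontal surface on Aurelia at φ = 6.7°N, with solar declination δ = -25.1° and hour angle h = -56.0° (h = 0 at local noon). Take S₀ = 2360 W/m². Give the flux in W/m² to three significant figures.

1.07e+03 W/m²

cos θ_z = sin φ sin δ + cos φ cos δ cos h = -0.049492 + 0.502929 = 0.453437.
Flux = S₀ · cos θ_z = 2360 × 0.453437 = 1070 W/m².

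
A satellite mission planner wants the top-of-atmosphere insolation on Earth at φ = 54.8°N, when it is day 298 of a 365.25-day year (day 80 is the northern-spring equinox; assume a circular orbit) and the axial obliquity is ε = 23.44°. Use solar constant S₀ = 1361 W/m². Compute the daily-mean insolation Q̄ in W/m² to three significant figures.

Q̄ ≈ 130 W/m²

Solar longitude: λ_s = 360° × (298 − 80)/365.25 = 214.867°.
sin δ = sin 23.44° × sin 214.867° = -0.22740, so δ = -13.144°.
cos H₀ = −tan(+54.8°) tan(-13.144°) = 0.3310, H₀ = 1.2334 rad.
Bracket: H₀ sin φ sin δ + cos φ cos δ sin H₀ = 1.2334×0.81714×-0.22740 + 0.57643×0.97380×0.94362 = -0.229187 + 0.529680 = 0.300493.
Q̄ = (S₀/π) × [bracket] = (1361/π) × 0.300493 = 130.2 W/m².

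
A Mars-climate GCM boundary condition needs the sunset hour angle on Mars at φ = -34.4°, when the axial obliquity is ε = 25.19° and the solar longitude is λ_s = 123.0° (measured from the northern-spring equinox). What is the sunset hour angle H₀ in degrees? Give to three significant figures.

Solar declination: sin δ = sin ε · sin λ_s = sin 25.19° × sin 123.0° = 0.35696, so δ = +20.913°.
cos H₀ = −tan φ · tan δ = −tan(-34.4°) × tan(+20.913°) = 0.2617, so H₀ = 1.3061 rad = 74.83°.

H₀ = 74.8°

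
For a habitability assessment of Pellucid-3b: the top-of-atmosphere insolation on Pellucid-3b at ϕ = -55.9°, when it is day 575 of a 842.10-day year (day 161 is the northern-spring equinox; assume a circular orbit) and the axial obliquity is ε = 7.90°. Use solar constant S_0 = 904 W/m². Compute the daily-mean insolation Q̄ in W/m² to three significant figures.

Solar longitude: L_s = 360° × (575 − 161)/842.10 = 176.986°.
sin δ = sin 7.90° × sin 176.986° = 0.00723, so δ = +0.414°.
cos h₀ = −tan(-55.9°) tan(+0.414°) = 0.0107, h₀ = 1.5601 rad.
Bracket: h₀ sin ϕ sin δ + cos ϕ cos δ sin h₀ = 1.5601×-0.82806×0.00723 + 0.56064×0.99997×0.99994 = -0.009340 + 0.560590 = 0.551250.
Q̄ = (S_0/π) × [bracket] = (904/π) × 0.551250 = 158.6 W/m².

Q̄ ≈ 159 W/m²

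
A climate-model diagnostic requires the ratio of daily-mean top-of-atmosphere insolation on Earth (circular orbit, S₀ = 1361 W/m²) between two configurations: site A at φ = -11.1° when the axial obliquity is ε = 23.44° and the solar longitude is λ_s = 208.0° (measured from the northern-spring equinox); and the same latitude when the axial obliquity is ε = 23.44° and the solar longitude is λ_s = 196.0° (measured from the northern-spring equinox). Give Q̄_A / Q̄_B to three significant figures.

— Configuration A (φ=-11.1°):
Solar declination: sin δ = sin ε · sin λ_s = sin 23.44° × sin 208.0° = -0.18675, so δ = -10.763°.
cos H₀ = −tan(-11.1°) tan(-10.763°) = -0.0373, H₀ = 1.6081 rad.
Bracket: H₀ sin φ sin δ + cos φ cos δ sin H₀ = 1.6081×-0.19252×-0.18675 + 0.98129×0.98241×0.99930 = 0.057816 + 0.963354 = 1.021170.
Q̄ = (S₀/π) × [bracket] = (1361/π) × 1.021170 = 442.39 W/m².
— Configuration B (φ=-11.1°):
Solar declination: sin δ = sin ε · sin λ_s = sin 23.44° × sin 196.0° = -0.10965, so δ = -6.295°.
cos H₀ = −tan(-11.1°) tan(-6.295°) = -0.0216, H₀ = 1.5924 rad.
Bracket: H₀ sin φ sin δ + cos φ cos δ sin H₀ = 1.5924×-0.19252×-0.10965 + 0.98129×0.99397×0.99977 = 0.033615 + 0.975148 = 1.008763.
Q̄ = (S₀/π) × [bracket] = (1361/π) × 1.008763 = 437.02 W/m².
Ratio Q̄_A / Q̄_B = 442.39 / 437.02 = 1.012.

Q̄_A / Q̄_B ≈ 1.01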